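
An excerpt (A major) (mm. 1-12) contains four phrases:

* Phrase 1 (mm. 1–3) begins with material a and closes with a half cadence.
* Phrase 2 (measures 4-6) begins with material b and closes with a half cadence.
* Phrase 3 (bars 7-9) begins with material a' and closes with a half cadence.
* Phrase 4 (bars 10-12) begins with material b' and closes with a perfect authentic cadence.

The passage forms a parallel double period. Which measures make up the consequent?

In a double period the first pair of phrases (ending half cadence) is the large antecedent and the second pair (ending perfect authentic cadence) is the large consequent; the consequent is measures 7–12.

measures 7–12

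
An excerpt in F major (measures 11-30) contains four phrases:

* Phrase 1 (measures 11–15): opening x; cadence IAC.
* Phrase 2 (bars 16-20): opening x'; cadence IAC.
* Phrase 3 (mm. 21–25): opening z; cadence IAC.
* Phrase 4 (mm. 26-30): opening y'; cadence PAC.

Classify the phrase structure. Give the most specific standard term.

Four phrases in two halves: the first half (mm. 11–20) ends with an imperfect authentic cadence, the second (mm. 21–30) with a perfect authentic cadence — a large antecedent–consequent pair, i.e. a double period.
Phrase 3 begins with different material from phrase 1, making it contrasting.

contrasting double period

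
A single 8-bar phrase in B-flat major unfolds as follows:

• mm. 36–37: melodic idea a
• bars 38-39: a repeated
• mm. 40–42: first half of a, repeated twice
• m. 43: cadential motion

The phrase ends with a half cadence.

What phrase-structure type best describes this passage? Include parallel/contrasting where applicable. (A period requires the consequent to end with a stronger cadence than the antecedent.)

Basic idea (measures 36-37) + its repetition (mm. 38-39) form the presentation; fragmentation and cadence (mm. 40–43) form the continuation — the 8-bar whole is a sentence.

sentence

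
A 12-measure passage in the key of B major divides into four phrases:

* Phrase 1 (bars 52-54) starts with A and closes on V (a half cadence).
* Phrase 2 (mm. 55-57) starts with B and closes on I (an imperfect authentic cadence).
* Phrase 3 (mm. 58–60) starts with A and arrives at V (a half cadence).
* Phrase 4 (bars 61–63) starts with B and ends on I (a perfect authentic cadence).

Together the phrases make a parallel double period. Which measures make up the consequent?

In a double period the first pair of phrases (ending imperfect authentic cadence) is the large antecedent and the second pair (ending perfect authentic cadence) is the large consequent; the consequent is measures 58–63.

measures 58–63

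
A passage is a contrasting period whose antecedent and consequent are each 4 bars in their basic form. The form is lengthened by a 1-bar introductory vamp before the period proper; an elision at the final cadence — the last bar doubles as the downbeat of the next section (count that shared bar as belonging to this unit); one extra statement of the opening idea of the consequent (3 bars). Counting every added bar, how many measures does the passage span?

12 measures

Basic contrasting period: 4 + 4 = 8 bars.
8 (basic form) + 1 (introduction) + 3 (extra statement) = 12.
The elision shares a bar with the next section but does not change this unit's count.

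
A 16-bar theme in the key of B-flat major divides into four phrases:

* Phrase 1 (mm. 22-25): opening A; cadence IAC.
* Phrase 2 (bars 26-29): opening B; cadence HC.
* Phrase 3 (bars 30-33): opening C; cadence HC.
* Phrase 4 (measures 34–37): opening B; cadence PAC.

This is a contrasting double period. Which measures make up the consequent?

measures 30–37

In a double period the first pair of phrases (ending half cadence) is the large antecedent and the second pair (ending perfect authentic cadence) is the large consequent; the consequent is measures 30–37.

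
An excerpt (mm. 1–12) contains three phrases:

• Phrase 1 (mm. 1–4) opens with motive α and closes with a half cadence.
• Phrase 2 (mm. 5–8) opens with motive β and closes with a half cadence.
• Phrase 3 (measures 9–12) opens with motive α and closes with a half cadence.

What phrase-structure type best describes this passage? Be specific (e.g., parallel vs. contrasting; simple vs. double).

phrase group

The final phrase closes with a half cadence, which is not stronger than the preceding half cadence; the 3 phrases lack an overall antecedent–consequent design and so form a phrase group.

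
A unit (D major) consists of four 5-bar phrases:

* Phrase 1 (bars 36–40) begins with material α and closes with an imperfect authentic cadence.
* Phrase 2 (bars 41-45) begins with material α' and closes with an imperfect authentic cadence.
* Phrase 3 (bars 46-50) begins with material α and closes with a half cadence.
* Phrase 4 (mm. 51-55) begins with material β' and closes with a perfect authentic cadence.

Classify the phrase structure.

Four phrases in two halves: the first half (mm. 36-45) ends with an imperfect authentic cadence, the second (bars 46-55) with a perfect authentic cadence — a large antecedent–consequent pair, i.e. a double period.
Phrase 3 begins with the same material as phrase 1, making it parallel.

parallel double period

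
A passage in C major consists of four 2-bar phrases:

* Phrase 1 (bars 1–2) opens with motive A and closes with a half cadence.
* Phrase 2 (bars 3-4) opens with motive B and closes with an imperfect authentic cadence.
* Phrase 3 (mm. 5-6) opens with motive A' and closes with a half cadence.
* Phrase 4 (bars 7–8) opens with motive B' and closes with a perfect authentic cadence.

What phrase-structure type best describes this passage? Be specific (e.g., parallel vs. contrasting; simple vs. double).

parallel double period

Four phrases in two halves: the first half (bars 1–4) ends with an imperfect authentic cadence, the second (mm. 5–8) with a perfect authentic cadence — a large antecedent–consequent pair, i.e. a double period.
Phrase 3 begins with the same material as phrase 1, making it parallel.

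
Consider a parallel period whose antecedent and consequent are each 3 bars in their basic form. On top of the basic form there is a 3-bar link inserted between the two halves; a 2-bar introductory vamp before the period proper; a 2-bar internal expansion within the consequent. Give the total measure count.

Basic parallel period: 3 + 3 = 6 bars.
6 (basic form) + 3 (link) + 2 (introduction) + 2 (internal expansion) = 13.

13 measures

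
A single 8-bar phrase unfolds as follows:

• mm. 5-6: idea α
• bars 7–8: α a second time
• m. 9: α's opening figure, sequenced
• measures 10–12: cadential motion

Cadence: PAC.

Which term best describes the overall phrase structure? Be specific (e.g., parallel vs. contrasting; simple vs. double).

Basic idea (mm. 5-6) + its repetition (bars 7–8) form the presentation; fragmentation and cadence (measures 9–12) form the continuation — the 8-bar whole is a sentence.

sentence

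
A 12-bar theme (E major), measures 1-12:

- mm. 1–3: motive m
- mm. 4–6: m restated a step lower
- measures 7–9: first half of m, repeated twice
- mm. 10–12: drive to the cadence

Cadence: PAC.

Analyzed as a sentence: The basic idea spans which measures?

The presentation of a sentence is the basic idea (mm. 1–3) plus its repetition (mm. 4-6); the basic idea is therefore bars 1–3.

measures 1–3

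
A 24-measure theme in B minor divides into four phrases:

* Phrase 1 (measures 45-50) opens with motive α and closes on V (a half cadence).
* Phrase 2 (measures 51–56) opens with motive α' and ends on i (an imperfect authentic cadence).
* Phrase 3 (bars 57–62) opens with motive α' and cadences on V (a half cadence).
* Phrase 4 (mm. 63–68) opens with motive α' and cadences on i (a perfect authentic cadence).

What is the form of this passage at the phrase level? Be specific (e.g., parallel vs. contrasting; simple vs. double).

parallel double period

Four phrases in two halves: the first half (mm. 45-56) ends with an imperfect authentic cadence, the second (measures 57–68) with a perfect authentic cadence — a large antecedent–consequent pair, i.e. a double period.
Phrase 3 begins with the same material as phrase 1, making it parallel.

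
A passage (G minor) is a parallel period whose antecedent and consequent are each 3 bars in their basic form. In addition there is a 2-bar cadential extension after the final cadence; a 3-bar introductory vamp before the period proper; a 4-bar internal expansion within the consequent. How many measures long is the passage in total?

Basic parallel period: 3 + 3 = 6 bars.
6 (basic form) + 2 (cadential extension) + 3 (introduction) + 4 (internal expansion) = 15.

15 measures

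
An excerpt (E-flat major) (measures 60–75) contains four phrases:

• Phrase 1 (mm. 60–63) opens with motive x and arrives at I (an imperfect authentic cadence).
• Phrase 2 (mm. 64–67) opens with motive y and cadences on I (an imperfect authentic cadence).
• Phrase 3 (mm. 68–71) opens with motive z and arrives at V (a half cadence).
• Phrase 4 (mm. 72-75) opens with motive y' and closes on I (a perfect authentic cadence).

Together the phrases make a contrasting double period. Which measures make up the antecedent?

In a double period the first pair of phrases (ending imperfect authentic cadence) is the large antecedent and the second pair (ending perfect authentic cadence) is the large consequent; the antecedent is measures 60–67.

measures 60–67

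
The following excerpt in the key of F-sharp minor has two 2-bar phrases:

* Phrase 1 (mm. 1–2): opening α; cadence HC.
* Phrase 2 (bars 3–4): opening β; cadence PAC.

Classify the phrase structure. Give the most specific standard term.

Phrase 1 ends with a half cadence (weaker) and phrase 2 with a perfect authentic cadence (stronger): antecedent + consequent = a period.
The two phrases open with different material (α / β), so the period is contrasting.

contrasting period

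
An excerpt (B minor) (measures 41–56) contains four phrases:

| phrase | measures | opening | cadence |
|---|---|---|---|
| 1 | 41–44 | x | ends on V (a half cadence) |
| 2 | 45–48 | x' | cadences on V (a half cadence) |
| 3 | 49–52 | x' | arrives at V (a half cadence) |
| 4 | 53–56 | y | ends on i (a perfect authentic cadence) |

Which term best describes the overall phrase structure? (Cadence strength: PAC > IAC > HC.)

Four phrases in two halves: the first half (measures 41–48) ends with a half cadence, the second (bars 49–56) with a perfect authentic cadence — a large antecedent–consequent pair, i.e. a double period.
Phrase 3 begins with the same material as phrase 1, making it parallel.

parallel double period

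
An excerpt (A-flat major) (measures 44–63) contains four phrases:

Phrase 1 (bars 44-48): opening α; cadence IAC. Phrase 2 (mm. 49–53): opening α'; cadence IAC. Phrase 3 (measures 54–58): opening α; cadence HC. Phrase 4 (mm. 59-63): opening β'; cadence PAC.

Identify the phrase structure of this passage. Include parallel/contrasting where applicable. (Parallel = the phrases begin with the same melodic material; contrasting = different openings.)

Four phrases in two halves: the first half (measures 44–53) ends with an imperfect authentic cadence, the second (mm. 54–63) with a perfect authentic cadence — a large antecedent–consequent pair, i.e. a double period.
Phrase 3 begins with the same material as phrase 1, making it parallel.

parallel double period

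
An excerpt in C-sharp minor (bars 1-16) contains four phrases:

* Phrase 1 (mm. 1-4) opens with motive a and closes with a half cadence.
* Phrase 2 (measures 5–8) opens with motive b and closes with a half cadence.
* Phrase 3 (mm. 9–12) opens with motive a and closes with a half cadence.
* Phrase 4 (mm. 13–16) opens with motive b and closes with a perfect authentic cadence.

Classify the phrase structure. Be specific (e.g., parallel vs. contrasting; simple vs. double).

Four phrases in two halves: the first half (mm. 1-8) ends with a half cadence, the second (measures 9–16) with a perfect authentic cadence — a large antecedent–consequent pair, i.e. a double period.
Phrase 3 begins with the same material as phrase 1, making it parallel.

parallel double period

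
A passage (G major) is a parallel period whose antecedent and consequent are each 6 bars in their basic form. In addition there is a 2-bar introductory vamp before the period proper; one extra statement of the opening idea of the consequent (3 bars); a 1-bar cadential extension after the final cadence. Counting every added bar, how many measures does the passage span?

Basic parallel period: 6 + 6 = 12 bars.
12 (basic form) + 2 (introduction) + 3 (extra statement) + 1 (cadential extension) = 18.

18 measures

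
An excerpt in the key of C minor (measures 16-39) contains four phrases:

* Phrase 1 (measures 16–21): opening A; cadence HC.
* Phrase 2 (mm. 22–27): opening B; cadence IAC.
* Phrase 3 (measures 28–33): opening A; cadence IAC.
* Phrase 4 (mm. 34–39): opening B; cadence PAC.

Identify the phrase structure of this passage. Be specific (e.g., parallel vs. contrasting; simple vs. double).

parallel double period

Four phrases in two halves: the first half (mm. 16–27) ends with an imperfect authentic cadence, the second (mm. 28–39) with a perfect authentic cadence — a large antecedent–consequent pair, i.e. a double period.
Phrase 3 begins with the same material as phrase 1, making it parallel.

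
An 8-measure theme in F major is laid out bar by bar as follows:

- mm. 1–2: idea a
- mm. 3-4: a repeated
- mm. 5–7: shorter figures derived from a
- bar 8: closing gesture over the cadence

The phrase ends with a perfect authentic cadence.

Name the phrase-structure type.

sentence

Basic idea (mm. 1–2) + its repetition (mm. 3–4) form the presentation; fragmentation and cadence (bars 5-8) form the continuation — the 8-bar whole is a sentence.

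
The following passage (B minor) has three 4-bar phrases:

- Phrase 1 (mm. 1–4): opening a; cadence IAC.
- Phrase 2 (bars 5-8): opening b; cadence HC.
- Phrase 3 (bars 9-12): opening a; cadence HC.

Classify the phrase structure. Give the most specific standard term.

phrase group

The final phrase closes with a half cadence, which is not stronger than the preceding half cadence; the 3 phrases lack an overall antecedent–consequent design and so form a phrase group.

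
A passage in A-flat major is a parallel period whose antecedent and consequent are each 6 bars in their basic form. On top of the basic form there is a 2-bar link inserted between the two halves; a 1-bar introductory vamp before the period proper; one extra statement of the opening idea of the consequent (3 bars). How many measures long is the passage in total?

Basic parallel period: 6 + 6 = 12 bars.
12 (basic form) + 2 (link) + 1 (introduction) + 3 (extra statement) = 18.

18 measures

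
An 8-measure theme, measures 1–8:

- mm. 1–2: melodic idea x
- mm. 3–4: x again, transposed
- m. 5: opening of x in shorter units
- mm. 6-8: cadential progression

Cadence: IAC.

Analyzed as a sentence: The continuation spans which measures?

After the presentation (measures 1–4), the continuation covers the fragmentation through the cadence: mm. 5-8.

measures 5–8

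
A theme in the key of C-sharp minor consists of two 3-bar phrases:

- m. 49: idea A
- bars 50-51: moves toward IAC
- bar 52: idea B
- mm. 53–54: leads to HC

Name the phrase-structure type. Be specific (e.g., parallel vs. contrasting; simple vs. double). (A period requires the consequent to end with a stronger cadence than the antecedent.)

phrase group

The second phrase closes with a half cadence, which is not stronger than the first phrase's imperfect authentic cadence; without a weak→strong cadential pair there is no antecedent–consequent relationship, so this is a phrase group rather than a period.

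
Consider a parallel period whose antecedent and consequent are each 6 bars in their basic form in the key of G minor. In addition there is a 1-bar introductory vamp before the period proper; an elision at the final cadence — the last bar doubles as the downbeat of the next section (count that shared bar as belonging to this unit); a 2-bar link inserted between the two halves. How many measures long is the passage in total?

Basic parallel period: 6 + 6 = 12 bars.
12 (basic form) + 1 (introduction) + 2 (link) = 15.
The elision shares a bar with the next section but does not change this unit's count.

15 measures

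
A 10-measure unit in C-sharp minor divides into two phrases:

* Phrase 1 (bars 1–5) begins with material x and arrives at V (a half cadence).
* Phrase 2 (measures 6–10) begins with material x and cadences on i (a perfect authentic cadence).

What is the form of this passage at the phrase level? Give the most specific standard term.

parallel period

Phrase 1 ends with a half cadence (weaker) and phrase 2 with a perfect authentic cadence (stronger): antecedent + consequent = a period.
The two phrases open with the same material (x / x), so the period is parallel.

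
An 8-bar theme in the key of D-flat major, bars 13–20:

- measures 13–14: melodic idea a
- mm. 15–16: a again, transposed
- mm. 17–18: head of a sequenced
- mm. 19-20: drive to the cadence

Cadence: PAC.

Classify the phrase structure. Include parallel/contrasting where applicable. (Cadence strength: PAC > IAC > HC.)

Basic idea (bars 13–14) + its repetition (mm. 15-16) form the presentation; fragmentation and cadence (mm. 17–20) form the continuation — the 8-bar whole is a sentence.

sentence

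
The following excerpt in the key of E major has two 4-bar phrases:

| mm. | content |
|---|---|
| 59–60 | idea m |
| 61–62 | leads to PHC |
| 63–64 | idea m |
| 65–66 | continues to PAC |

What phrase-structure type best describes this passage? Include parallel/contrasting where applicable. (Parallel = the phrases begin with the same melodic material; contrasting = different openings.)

parallel period

Phrase 1 ends with a Phrygian half cadence (weaker) and phrase 2 with a perfect authentic cadence (stronger): antecedent + consequent = a period.
The two phrases open with the same material (m / m), so the period is parallel.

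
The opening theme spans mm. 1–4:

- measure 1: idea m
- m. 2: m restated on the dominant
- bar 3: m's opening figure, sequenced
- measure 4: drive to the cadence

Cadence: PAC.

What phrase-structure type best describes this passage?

sentence

Basic idea (bar 1) + its repetition (measure 2) form the presentation; fragmentation and cadence (mm. 3–4) form the continuation — the 4-bar whole is a sentence.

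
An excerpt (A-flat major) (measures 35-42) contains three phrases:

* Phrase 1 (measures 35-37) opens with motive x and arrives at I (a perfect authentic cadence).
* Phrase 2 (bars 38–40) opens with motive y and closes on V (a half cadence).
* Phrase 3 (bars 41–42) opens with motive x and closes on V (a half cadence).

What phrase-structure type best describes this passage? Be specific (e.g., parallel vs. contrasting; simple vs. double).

phrase group

The final phrase closes with a half cadence, which is not stronger than the preceding half cadence; the 3 phrases lack an overall antecedent–consequent design and so form a phrase group.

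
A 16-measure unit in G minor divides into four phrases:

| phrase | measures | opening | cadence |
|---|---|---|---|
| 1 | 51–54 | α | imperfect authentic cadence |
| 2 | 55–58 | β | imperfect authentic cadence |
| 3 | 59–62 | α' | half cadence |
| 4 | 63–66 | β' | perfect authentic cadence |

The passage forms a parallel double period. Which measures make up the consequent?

In a double period the first pair of phrases (ending imperfect authentic cadence) is the large antecedent and the second pair (ending perfect authentic cadence) is the large consequent; the consequent is measures 59–66.

measures 59–66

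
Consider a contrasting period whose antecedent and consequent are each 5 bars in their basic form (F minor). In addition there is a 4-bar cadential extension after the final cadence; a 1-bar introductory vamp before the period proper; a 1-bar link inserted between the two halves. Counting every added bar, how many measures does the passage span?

Basic contrasting period: 5 + 5 = 10 bars.
10 (basic form) + 4 (cadential extension) + 1 (introduction) + 1 (link) = 16.

16 measures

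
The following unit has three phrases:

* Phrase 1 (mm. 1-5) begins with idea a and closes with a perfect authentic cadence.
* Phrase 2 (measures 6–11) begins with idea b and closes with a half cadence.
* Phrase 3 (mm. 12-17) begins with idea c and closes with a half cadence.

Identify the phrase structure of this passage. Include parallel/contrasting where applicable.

The final phrase closes with a half cadence, which is not stronger than the preceding half cadence; the 3 phrases lack an overall antecedent–consequent design and so form a phrase group.

phrase group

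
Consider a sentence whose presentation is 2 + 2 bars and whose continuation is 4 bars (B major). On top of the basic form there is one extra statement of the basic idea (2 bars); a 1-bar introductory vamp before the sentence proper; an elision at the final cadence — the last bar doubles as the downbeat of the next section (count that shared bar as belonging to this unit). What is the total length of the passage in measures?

Basic sentence: 2 + 2 + 4 = 8 bars.
8 (basic form) + 2 (extra statement) + 1 (introduction) = 11.
The elision shares a bar with the next section but does not change this unit's count.

11 measures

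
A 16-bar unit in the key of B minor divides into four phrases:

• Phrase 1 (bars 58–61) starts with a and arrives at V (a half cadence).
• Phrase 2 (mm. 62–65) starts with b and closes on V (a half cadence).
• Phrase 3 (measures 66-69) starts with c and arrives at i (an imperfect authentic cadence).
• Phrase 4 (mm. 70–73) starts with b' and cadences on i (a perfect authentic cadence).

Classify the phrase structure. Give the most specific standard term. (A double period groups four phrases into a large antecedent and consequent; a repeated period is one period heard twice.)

contrasting double period

Four phrases in two halves: the first half (mm. 58-65) ends with a half cadence, the second (bars 66-73) with a perfect authentic cadence — a large antecedent–consequent pair, i.e. a double period.
Phrase 3 begins with different material from phrase 1, making it contrasting.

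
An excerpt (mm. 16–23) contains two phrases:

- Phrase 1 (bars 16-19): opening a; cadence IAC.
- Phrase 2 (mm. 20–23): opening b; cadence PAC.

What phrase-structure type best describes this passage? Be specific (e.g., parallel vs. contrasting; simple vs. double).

Phrase 1 ends with an imperfect authentic cadence (weaker) and phrase 2 with a perfect authentic cadence (stronger): antecedent + consequent = a period.
The two phrases open with different material (a / b), so the period is contrasting.

contrasting period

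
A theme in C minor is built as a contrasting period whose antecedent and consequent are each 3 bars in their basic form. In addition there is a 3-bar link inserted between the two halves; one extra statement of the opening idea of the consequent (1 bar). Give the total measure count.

10 measures

Basic contrasting period: 3 + 3 = 6 bars.
6 (basic form) + 3 (link) + 1 (extra statement) = 10.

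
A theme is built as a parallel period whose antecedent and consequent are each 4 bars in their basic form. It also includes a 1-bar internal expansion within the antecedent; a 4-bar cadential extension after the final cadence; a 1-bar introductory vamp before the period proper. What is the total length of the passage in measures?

14 measures

Basic parallel period: 4 + 4 = 8 bars.
8 (basic form) + 1 (internal expansion) + 4 (cadential extension) + 1 (introduction) = 14.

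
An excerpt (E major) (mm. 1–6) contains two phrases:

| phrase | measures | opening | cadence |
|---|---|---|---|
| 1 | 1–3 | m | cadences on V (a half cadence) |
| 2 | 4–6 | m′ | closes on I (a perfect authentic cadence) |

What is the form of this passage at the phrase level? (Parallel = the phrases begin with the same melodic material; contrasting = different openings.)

Phrase 1 ends with a half cadence (weaker) and phrase 2 with a perfect authentic cadence (stronger): antecedent + consequent = a period.
The two phrases open with the same material (m / m′), so the period is parallel.

parallel period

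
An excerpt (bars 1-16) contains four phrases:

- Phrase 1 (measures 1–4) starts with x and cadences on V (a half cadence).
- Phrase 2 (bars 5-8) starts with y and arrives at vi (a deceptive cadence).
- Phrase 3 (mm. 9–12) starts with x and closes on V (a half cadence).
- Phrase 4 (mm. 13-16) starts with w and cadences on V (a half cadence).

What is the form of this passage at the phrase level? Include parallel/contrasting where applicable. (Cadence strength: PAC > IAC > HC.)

phrase group

Phrase 4 ends with a half cadence, no stronger than phrase 2's deceptive cadence, so the four phrases do not form a double period; nor do phrases 3–4 duplicate 1–2, so it is not a repeated period. With no phrase reaching a conclusive cadence, the passage is a phrase group.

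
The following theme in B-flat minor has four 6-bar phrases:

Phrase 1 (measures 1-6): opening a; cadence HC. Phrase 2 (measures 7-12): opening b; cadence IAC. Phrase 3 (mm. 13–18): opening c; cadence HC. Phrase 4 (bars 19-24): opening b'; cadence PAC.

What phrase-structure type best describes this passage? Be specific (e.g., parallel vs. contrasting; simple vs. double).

Four phrases in two halves: the first half (bars 1–12) ends with an imperfect authentic cadence, the second (bars 13-24) with a perfect authentic cadence — a large antecedent–consequent pair, i.e. a double period.
Phrase 3 begins with different material from phrase 1, making it contrasting.

contrasting double period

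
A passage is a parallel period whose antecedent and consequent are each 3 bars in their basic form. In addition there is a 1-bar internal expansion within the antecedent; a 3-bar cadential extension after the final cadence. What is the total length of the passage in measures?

10 measures

Basic parallel period: 3 + 3 = 6 bars.
6 (basic form) + 1 (internal expansion) + 3 (cadential extension) = 10.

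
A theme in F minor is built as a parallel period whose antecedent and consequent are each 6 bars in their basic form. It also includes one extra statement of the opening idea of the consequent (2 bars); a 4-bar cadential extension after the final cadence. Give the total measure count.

Basic parallel period: 6 + 6 = 12 bars.
12 (basic form) + 2 (extra statement) + 4 (cadential extension) = 18.

18 measures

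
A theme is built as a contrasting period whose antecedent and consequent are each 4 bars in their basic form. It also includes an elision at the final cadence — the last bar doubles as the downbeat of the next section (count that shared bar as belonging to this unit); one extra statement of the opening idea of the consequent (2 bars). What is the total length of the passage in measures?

10 measures

Basic contrasting period: 4 + 4 = 8 bars.
8 (basic form) + 2 (extra statement) = 10.
The elision shares a bar with the next section but does not change this unit's count.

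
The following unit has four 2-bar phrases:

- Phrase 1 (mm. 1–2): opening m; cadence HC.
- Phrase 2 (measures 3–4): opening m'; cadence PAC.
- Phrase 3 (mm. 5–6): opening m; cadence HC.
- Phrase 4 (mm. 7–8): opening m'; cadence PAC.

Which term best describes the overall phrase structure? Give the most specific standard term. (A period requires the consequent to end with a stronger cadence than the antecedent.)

repeated period

The cadence pattern HC–PAC–HC–PAC is weak–strong twice, and phrases 3–4 restate phrases 1–2: a period heard twice, not a double period (which would end weakly at phrase 2).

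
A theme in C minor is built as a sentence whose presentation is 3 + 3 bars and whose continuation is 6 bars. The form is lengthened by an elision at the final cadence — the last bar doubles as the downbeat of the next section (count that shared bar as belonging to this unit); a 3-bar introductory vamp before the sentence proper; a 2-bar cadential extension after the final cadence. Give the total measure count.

17 measures

Basic sentence: 3 + 3 + 6 = 12 bars.
12 (basic form) + 3 (introduction) + 2 (cadential extension) = 17.
The elision shares a bar with the next section but does not change this unit's count.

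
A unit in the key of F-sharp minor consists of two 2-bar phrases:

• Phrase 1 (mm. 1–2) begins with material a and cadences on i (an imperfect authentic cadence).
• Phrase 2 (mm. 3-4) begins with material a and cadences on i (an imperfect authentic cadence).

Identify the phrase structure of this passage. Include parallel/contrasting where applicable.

Both phrases have the same opening (a) and the same cadence (imperfect authentic cadence): the second is a restatement, not a consequent, so this is a repeated phrase rather than a period.

repeated phrase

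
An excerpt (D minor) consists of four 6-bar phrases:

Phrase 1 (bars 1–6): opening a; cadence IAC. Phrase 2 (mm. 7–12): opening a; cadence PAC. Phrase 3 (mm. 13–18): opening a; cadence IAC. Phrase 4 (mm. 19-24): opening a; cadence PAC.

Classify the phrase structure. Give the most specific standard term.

repeated period

The cadence pattern IAC–PAC–IAC–PAC is weak–strong twice, and phrases 3–4 restate phrases 1–2: a period heard twice, not a double period (which would end weakly at phrase 2).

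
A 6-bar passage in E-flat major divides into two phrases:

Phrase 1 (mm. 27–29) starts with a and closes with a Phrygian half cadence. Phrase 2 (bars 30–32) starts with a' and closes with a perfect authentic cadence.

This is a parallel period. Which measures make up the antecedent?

measures 27–29

The phrase ending with the weaker cadence (Phrygian half cadence) is the antecedent; the one ending more conclusively (perfect authentic cadence) is the consequent. The antecedent is measures 27–29.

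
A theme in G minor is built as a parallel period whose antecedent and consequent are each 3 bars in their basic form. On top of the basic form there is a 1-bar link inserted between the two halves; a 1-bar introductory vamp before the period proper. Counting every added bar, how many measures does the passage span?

Basic parallel period: 3 + 3 = 6 bars.
6 (basic form) + 1 (link) + 1 (introduction) = 8.

8 measures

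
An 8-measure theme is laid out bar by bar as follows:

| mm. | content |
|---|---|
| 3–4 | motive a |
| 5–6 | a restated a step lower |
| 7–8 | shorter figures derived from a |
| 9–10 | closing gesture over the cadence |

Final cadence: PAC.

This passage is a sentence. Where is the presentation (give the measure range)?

The presentation of a sentence is the basic idea (mm. 3-4) plus its repetition (mm. 5–6); the presentation is therefore mm. 3-6.

measures 3–6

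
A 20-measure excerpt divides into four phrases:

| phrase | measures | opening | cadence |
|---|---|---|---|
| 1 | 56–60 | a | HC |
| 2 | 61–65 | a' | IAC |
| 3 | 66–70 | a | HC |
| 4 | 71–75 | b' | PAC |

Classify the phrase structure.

Four phrases in two halves: the first half (mm. 56–65) ends with an imperfect authentic cadence, the second (mm. 66-75) with a perfect authentic cadence — a large antecedent–consequent pair, i.e. a double period.
Phrase 3 begins with the same material as phrase 1, making it parallel.

parallel double period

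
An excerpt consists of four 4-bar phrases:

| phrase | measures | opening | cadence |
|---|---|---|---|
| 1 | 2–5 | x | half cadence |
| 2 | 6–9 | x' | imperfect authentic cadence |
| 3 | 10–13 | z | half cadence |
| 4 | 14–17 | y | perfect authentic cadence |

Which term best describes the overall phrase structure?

Four phrases in two halves: the first half (mm. 2–9) ends with an imperfect authentic cadence, the second (mm. 10–17) with a perfect authentic cadence — a large antecedent–consequent pair, i.e. a double period.
Phrase 3 begins with different material from phrase 1, making it contrasting.

contrasting double period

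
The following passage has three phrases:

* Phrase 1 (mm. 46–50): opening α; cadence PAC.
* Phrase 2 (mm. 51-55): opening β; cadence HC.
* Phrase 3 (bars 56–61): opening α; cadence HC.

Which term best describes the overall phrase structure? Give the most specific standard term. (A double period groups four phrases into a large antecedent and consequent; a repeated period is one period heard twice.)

phrase group

The final phrase closes with a half cadence, which is not stronger than the preceding half cadence; the 3 phrases lack an overall antecedent–consequent design and so form a phrase group.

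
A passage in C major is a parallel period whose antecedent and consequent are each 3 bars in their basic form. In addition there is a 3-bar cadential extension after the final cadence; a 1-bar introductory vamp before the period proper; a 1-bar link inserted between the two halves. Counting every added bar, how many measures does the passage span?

Basic parallel period: 3 + 3 = 6 bars.
6 (basic form) + 3 (cadential extension) + 1 (introduction) + 1 (link) = 11.

11 measures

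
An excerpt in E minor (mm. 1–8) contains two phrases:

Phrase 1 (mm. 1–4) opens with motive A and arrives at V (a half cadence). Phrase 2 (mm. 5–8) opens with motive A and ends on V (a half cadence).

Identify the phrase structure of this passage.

repeated phrase

Both phrases have the same opening (A) and the same cadence (half cadence): the second is a restatement, not a consequent, so this is a repeated phrase rather than a period.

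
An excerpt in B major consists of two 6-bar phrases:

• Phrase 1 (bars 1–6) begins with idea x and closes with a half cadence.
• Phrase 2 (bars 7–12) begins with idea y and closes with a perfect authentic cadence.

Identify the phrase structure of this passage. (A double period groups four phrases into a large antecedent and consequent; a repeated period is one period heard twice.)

contrasting period

Phrase 1 ends with a half cadence (weaker) and phrase 2 with a perfect authentic cadence (stronger): antecedent + consequent = a period.
The two phrases open with different material (x / y), so the period is contrasting.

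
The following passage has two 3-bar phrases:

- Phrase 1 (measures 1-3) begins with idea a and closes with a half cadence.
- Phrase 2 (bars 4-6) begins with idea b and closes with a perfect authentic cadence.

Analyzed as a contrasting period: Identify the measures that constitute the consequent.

measures 4–6

The antecedent is the phrase ending with the weaker cadence (half cadence, phrase 1) and the consequent the one ending more conclusively (perfect authentic cadence, phrase 2); the consequent is measures 4–6.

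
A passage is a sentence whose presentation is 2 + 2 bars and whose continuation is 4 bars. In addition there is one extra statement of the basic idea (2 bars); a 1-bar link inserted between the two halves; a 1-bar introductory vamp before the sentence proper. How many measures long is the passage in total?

12 measures

Basic sentence: 2 + 2 + 4 = 8 bars.
8 (basic form) + 2 (extra statement) + 1 (link) + 1 (introduction) = 12.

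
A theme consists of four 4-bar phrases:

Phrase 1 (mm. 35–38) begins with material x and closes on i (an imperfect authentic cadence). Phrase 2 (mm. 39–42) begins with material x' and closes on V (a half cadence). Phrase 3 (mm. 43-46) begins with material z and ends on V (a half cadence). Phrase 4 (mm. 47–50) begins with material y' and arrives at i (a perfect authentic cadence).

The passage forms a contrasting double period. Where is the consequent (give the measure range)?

In a double period the four phrases pair into a large antecedent (phrases 1–2, ending half cadence) and a large consequent (phrases 3–4, ending perfect authentic cadence). The consequent spans mm. 43-50.

measures 43–50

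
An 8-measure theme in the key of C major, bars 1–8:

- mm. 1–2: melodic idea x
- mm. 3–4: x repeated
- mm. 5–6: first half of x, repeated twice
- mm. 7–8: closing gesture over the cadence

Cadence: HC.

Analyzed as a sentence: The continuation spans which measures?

After the presentation (mm. 1-4), the continuation covers the fragmentation through the cadence: bars 5–8.

measures 5–8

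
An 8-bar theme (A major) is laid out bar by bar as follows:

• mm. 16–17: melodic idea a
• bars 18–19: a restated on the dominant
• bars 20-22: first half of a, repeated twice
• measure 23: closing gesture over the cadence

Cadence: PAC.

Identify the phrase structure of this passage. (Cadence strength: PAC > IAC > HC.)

sentence

Basic idea (bars 16–17) + its repetition (mm. 18–19) form the presentation; fragmentation and cadence (measures 20–23) form the continuation — the 8-bar whole is a sentence.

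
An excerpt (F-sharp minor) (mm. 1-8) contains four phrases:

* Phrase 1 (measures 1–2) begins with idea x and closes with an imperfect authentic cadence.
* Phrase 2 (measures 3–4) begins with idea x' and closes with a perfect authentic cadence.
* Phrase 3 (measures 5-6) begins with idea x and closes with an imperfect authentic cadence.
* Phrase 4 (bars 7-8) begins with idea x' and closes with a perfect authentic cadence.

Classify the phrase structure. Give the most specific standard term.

The cadence pattern IAC–PAC–IAC–PAC is weak–strong twice, and phrases 3–4 restate phrases 1–2: a period heard twice, not a double period (which would end weakly at phrase 2).

repeated period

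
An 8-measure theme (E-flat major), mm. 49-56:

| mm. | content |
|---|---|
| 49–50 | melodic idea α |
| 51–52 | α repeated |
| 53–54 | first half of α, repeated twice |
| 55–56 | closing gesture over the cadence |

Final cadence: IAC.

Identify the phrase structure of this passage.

Basic idea (measures 49–50) + its repetition (bars 51–52) form the presentation; fragmentation and cadence (mm. 53–56) form the continuation — the 8-bar whole is a sentence.

sentence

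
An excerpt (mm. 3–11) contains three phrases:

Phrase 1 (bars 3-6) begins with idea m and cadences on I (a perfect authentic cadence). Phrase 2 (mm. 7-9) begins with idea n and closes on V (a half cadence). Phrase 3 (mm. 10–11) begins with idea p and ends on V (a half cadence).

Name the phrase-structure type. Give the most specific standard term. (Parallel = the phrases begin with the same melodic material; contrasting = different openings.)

The final phrase closes with a half cadence, which is not stronger than the preceding half cadence; the 3 phrases lack an overall antecedent–consequent design and so form a phrase group.

phrase group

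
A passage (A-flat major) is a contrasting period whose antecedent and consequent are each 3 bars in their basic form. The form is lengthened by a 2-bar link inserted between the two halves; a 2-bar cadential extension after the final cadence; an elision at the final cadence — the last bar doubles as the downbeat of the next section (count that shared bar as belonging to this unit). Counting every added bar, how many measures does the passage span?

10 measures

Basic contrasting period: 3 + 3 = 6 bars.
6 (basic form) + 2 (link) + 2 (cadential extension) = 10.
The elision shares a bar with the next section but does not change this unit's count.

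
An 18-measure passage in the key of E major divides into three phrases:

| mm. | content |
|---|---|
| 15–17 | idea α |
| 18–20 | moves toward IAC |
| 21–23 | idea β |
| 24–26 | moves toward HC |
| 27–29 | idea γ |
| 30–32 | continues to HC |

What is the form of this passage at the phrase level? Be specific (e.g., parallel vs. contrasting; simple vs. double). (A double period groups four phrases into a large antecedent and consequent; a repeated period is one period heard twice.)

phrase group

The final phrase closes with a half cadence, which is not stronger than the preceding half cadence; the 3 phrases lack an overall antecedent–consequent design and so form a phrase group.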